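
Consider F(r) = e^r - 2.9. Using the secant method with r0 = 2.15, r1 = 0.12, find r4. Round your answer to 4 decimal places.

F(2.15) = 5.684858, F(0.12) = -1.772503
r2 = 0.120000 − (-1.772503)·(0.120000 − 2.150000) / (-1.772503 − 5.684858) = 0.120000 − (3.598181)/(-7.457362) = 0.602501
F(0.602501) = -1.073319
r3 = 0.602501 − (-1.073319)·(0.602501 − 0.120000) / (-1.073319 − (-1.772503)) = 0.602501 − (-0.517877)/(0.699184) = 1.343188
F(1.343188) = 0.931240
r4 = 1.343188 − 0.931240·(1.343188 − 0.602501) / (0.931240 − (-1.073319)) = 1.343188 − (0.689758)/(2.004559) = 0.999094

0.9991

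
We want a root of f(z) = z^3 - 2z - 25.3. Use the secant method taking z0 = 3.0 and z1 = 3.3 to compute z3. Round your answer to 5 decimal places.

3.16200

f(3.0) = -4.3000000, f(3.3) = 4.0370000
z2 = 3.3000000 − 4.0370000·(3.3000000 − 3.0000000) / (4.0370000 − (-4.3000000)) = 3.3000000 − (1.2111000)/(8.3370000) = 3.1547319
f(3.1547319) = -0.2125198
z3 = 3.1547319 − (-0.2125198)·(3.1547319 − 3.3000000) / (-0.2125198 − 4.0370000) = 3.1547319 − (0.0308723)/(-4.2495198) = 3.1619968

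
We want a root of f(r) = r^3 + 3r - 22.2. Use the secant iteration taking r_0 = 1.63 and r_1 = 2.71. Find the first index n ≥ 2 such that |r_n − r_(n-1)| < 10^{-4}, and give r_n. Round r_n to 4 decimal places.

f(1.63) = -12.979253, f(2.71) = 5.832511
r_2 = 2.710000 − 5.832511·(1.080000)/(18.811764) = 2.375150;  |Δ| = 0.334850
f(2.375150) = -1.675519
r_3 = 2.375150 − (-1.675519)·(-0.334850)/(-7.508030) = 2.449877;  |Δ| = 0.074726
f(2.449877) = -0.146466
r_4 = 2.449877 − (-0.146466)·(0.074726)/(1.529053) = 2.457035;  |Δ| = 0.007158
f(2.457035) = 0.004268
r_5 = 2.457035 − 0.004268·(0.007158)/(0.150734) = 2.456832;  |Δ| = 0.000203
f(2.456832) = -0.000010
r_6 = 2.456832 − (-0.000010)·(-0.000203)/(-0.004279) = 2.456832;  |Δ| = 0.000000
|r_6 − r_5| = 0.000000 < 10^{-4}

n = 6, r_n = 2.4568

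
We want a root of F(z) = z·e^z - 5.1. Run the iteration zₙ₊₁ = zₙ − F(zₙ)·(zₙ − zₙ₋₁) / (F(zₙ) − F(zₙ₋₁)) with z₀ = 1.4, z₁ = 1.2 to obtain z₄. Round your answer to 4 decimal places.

F(1.4) = 0.577280, F(1.2) = -1.115860
z₂ = 1.200000 − (-1.115860)·(1.200000 − 1.400000) / (-1.115860 − 0.577280) = 1.200000 − (0.223172)/(-1.693140) = 1.331810
F(1.331810) = -0.055250
z₃ = 1.331810 − (-0.055250)·(1.331810 − 1.200000) / (-0.055250 − (-1.115860)) = 1.331810 − (-0.007282)/(1.060610) = 1.338676
F(1.338676) = 0.005696
z₄ = 1.338676 − 0.005696·(1.338676 − 1.331810) / (0.005696 − (-0.055250)) = 1.338676 − (0.000039)/(0.060946) = 1.338034

1.3380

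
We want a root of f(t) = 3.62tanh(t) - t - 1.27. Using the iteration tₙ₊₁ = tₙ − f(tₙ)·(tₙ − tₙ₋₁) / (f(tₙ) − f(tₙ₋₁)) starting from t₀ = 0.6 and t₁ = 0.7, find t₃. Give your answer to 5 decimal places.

f(0.6) = 0.0741194, f(0.7) = 0.2178114
t₂ = 0.7000000 − 0.2178114·(0.7000000 − 0.6000000) / (0.2178114 − 0.0741194) = 0.7000000 − (0.0217811)/(0.1436919) = 0.5484178
f(0.5484178) = -0.0108307
t₃ = 0.5484178 − (-0.0108307)·(0.5484178 − 0.7000000) / (-0.0108307 − 0.2178114) = 0.5484178 − (0.0016417)/(-0.2286421) = 0.5555982

0.55560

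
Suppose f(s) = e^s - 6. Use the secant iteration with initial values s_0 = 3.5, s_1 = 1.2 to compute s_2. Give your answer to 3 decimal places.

1.407

f(3.5) = 27.11545, f(1.2) = -2.67988
s_2 = 1.20000 − (-2.67988)·(1.20000 − 3.50000) / (-2.67988 − 27.11545) = 1.20000 − (6.16373)/(-29.79534) = 1.40687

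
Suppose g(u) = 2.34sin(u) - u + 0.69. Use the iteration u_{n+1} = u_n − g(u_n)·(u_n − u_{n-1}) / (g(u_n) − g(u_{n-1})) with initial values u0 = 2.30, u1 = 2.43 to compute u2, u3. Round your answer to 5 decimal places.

g(2.30) = 0.1349502, g(2.43) = -0.2118846
u2 = 2.4300000 − (-0.2118846)·(2.4300000 − 2.3000000) / (-0.2118846 − 0.1349502) = 2.4300000 − (-0.0275450)/(-0.3468348) = 2.3505818
g(2.3505818) = 0.0033089
u3 = 2.3505818 − 0.0033089·(2.3505818 − 2.4300000) / (0.0033089 − (-0.2118846)) = 2.3505818 − (-0.0002628)/(0.2151936) = 2.3518030

2.35058, 2.35180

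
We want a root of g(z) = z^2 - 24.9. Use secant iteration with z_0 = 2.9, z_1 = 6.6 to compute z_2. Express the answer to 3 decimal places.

4.636

g(2.9) = -16.49000, g(6.6) = 18.66000
z_2 = 6.60000 − 18.66000·(6.60000 − 2.90000) / (18.66000 − (-16.49000)) = 6.60000 − (69.04200)/(35.15000) = 4.63579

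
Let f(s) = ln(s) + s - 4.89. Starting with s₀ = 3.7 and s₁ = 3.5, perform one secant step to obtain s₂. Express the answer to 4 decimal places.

3.6074

f(3.7) = 0.118333, f(3.5) = -0.137237
s₂ = 3.500000 − (-0.137237)·(3.500000 − 3.700000) / (-0.137237 − 0.118333) = 3.500000 − (0.027447)/(-0.255570) = 3.607397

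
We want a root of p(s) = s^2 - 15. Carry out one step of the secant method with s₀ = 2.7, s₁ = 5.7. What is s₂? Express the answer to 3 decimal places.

p(2.7) = -7.71000, p(5.7) = 17.49000
s₂ = 5.70000 − 17.49000·(5.70000 − 2.70000) / (17.49000 − (-7.71000)) = 5.70000 − (52.47000)/(25.20000) = 3.61786

3.618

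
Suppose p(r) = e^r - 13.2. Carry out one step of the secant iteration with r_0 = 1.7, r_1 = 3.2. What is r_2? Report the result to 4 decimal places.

p(1.7) = -7.726053, p(3.2) = 11.332530
r_2 = 3.200000 − 11.332530·(3.200000 − 1.700000) / (11.332530 − (-7.726053)) = 3.200000 − (16.998795)/(19.058583) = 2.308077

2.3081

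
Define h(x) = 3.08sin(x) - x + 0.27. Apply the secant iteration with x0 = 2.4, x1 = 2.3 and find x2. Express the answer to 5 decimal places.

2.38433

h(2.4) = -0.0495734, h(2.3) = 0.2667721
x2 = 2.3000000 − 0.2667721·(2.3000000 − 2.4000000) / (0.2667721 − (-0.0495734)) = 2.3000000 − (-0.0266772)/(0.3163455) = 2.3843293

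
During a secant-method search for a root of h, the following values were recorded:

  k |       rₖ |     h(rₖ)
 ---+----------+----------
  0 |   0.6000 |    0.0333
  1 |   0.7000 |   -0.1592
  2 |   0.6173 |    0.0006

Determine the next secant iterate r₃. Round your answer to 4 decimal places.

r₃ = 0.6173 − 0.0006·(0.6173 − 0.7000) / (0.0006 − (-0.1592))
   = 0.6173 − (-0.000050)/(0.159800) = 0.617611

0.6176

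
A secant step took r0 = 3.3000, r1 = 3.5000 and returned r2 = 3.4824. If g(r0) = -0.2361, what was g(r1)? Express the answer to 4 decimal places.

The secant line through (3.3000, -0.2361) and (3.5000, g(r1)) crosses zero at r2 = 3.4824.
So (3.3000, -0.2361), (3.5000, g(r1)), (3.4824, 0) are collinear:
g(r1) = -0.2361 · (3.5000 − 3.4824) / (3.3000 − 3.4824) = -0.2361 · (0.017600)/(-0.182400) = 0.022782

0.0228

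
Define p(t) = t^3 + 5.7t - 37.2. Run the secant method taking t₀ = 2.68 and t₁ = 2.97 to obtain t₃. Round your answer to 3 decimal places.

2.775

p(2.68) = -2.67517, p(2.97) = 5.92707
t₂ = 2.97000 − 5.92707·(2.97000 − 2.68000) / (5.92707 − (-2.67517)) = 2.97000 − (1.71885)/(8.60224) = 2.77019
p(2.77019) = -0.15174
t₃ = 2.77019 − (-0.15174)·(2.77019 − 2.97000) / (-0.15174 − 5.92707) = 2.77019 − (0.03032)/(-6.07881) = 2.77517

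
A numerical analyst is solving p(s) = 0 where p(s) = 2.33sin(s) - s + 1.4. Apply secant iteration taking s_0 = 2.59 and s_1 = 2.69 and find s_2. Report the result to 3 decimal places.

2.600

p(2.59) = 0.03102, p(2.69) = -0.27319
s_2 = 2.69000 − (-0.27319)·(2.69000 − 2.59000) / (-0.27319 − 0.03102) = 2.69000 − (-0.02732)/(-0.30421) = 2.60020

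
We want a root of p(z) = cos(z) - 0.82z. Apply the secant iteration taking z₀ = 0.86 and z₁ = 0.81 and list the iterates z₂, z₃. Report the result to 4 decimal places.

0.8262, 0.8263

p(0.86) = -0.052763, p(0.81) = 0.025298
z₂ = 0.810000 − 0.025298·(0.810000 − 0.860000) / (0.025298 − (-0.052763)) = 0.810000 − (-0.001265)/(0.078061) = 0.826204
p(0.826204) = 0.000184
z₃ = 0.826204 − 0.000184·(0.826204 − 0.810000) / (0.000184 − 0.025298) = 0.826204 − (0.000003)/(-0.025114) = 0.826323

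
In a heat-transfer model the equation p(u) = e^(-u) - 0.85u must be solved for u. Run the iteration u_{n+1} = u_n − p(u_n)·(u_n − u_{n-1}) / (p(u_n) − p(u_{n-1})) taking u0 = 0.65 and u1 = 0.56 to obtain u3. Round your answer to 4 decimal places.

0.6279

p(0.65) = -0.030454, p(0.56) = 0.095209
u2 = 0.560000 − 0.095209·(0.560000 − 0.650000) / (0.095209 − (-0.030454)) = 0.560000 − (-0.008569)/(0.125663) = 0.628189
p(0.628189) = -0.000403
u3 = 0.628189 − (-0.000403)·(0.628189 − 0.560000) / (-0.000403 − 0.095209) = 0.628189 − (-0.000027)/(-0.095612) = 0.627901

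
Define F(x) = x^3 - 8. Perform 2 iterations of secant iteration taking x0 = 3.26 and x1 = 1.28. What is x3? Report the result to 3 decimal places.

2.199

F(3.26) = 26.64598, F(1.28) = -5.90285
x2 = 1.28000 − (-5.90285)·(1.28000 − 3.26000) / (-5.90285 − 26.64598) = 1.28000 − (11.68764)/(-32.54882) = 1.63908
F(1.63908) = -3.59647
x3 = 1.63908 − (-3.59647)·(1.63908 − 1.28000) / (-3.59647 − (-5.90285)) = 1.63908 − (-1.29142)/(2.30637) = 2.19902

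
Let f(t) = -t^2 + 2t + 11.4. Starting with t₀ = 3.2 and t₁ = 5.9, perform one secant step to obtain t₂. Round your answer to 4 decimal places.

f(3.2) = 7.560000, f(5.9) = -11.610000
t₂ = 5.900000 − (-11.610000)·(5.900000 − 3.200000) / (-11.610000 − 7.560000) = 5.900000 − (-31.347000)/(-19.170000) = 4.264789

4.2648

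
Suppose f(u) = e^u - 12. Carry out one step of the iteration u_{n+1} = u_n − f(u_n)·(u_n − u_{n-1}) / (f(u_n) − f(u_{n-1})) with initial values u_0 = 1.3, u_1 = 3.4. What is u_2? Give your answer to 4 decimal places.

1.9653

f(1.3) = -8.330703, f(3.4) = 17.964100
u_2 = 3.400000 − 17.964100·(3.400000 − 1.300000) / (17.964100 − (-8.330703)) = 3.400000 − (37.724610)/(26.294803) = 1.965321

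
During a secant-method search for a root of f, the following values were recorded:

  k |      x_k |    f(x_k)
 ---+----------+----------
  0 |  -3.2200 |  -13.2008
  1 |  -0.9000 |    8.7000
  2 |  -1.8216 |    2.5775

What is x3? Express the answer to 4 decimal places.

-2.2096

x3 = -1.8216 − 2.5775·(-1.8216 − (-0.9000)) / (2.5775 − 8.7000)
   = -1.8216 − (-2.375424)/(-6.122500) = -2.209583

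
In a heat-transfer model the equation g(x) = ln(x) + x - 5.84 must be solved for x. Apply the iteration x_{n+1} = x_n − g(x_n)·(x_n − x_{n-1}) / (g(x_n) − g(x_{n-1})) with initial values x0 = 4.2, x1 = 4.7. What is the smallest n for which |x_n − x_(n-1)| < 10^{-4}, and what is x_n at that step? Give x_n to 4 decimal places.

n = 4, x_n = 4.3661

g(4.2) = -0.204915, g(4.7) = 0.407563
x2 = 4.700000 − 0.407563·(0.500000)/(0.612478) = 4.367284;  |Δ| = 0.332716
g(4.367284) = 0.001425
x3 = 4.367284 − 0.001425·(-0.332716)/(-0.406137) = 4.366116;  |Δ| = 0.001168
g(4.366116) = -0.000010
x4 = 4.366116 − (-0.000010)·(-0.001168)/(-0.001435) = 4.366124;  |Δ| = 0.000008
|x4 − x3| = 0.000008 < 10^{-4}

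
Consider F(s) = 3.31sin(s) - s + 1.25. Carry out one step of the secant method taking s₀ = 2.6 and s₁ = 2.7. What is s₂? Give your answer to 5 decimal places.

F(2.6) = 0.3563095, F(2.7) = -0.0353726
s₂ = 2.7000000 − (-0.0353726)·(2.7000000 − 2.6000000) / (-0.0353726 − 0.3563095) = 2.7000000 − (-0.0035373)/(-0.3916821) = 2.6909691

2.69097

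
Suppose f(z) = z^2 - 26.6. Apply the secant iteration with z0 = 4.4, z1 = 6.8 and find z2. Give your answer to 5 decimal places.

5.04643

f(4.4) = -7.2400000, f(6.8) = 19.6400000
z2 = 6.8000000 − 19.6400000·(6.8000000 − 4.4000000) / (19.6400000 − (-7.2400000)) = 6.8000000 − (47.1360000)/(26.8800000) = 5.0464286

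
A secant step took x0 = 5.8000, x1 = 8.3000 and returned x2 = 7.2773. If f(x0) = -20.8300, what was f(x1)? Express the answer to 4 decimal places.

The secant line through (5.8000, -20.8300) and (8.3000, f(x1)) crosses zero at x2 = 7.2773.
So (5.8000, -20.8300), (8.3000, f(x1)), (7.2773, 0) are collinear:
f(x1) = -20.8300 · (8.3000 − 7.2773) / (5.8000 − 7.2773) = -20.8300 · (1.022700)/(-1.477300) = 14.420118

14.4201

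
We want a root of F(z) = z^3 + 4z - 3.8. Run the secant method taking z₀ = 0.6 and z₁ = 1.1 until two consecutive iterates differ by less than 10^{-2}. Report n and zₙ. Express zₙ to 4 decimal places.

n = 4, zₙ = 0.8148

F(0.6) = -1.184000, F(1.1) = 1.931000
z₂ = 1.100000 − 1.931000·(0.500000)/(3.115000) = 0.790048;  |Δ| = 0.309952
F(0.790048) = -0.146678
z₃ = 0.790048 − (-0.146678)·(-0.309952)/(-2.077678) = 0.811930;  |Δ| = 0.021882
F(0.811930) = -0.017032
z₄ = 0.811930 − (-0.017032)·(0.021882)/(0.129646) = 0.814805;  |Δ| = 0.002875
|z₄ − z₃| = 0.002875 < 10^{-2}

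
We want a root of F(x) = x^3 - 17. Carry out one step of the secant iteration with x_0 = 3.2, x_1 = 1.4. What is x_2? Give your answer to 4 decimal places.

F(3.2) = 15.768000, F(1.4) = -14.256000
x_2 = 1.400000 − (-14.256000)·(1.400000 − 3.200000) / (-14.256000 − 15.768000) = 1.400000 − (25.660800)/(-30.024000) = 2.254676

2.2547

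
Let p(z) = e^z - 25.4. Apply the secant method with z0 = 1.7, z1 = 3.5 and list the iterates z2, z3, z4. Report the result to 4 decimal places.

2.9976, 3.2036, 3.2386

p(1.7) = -19.926053, p(3.5) = 7.715452
z2 = 3.500000 − 7.715452·(3.500000 − 1.700000) / (7.715452 − (-19.926053)) = 3.500000 − (13.887814)/(27.641505) = 2.997574
p(2.997574) = -5.363134
z3 = 2.997574 − (-5.363134)·(2.997574 − 3.500000) / (-5.363134 − 7.715452) = 2.997574 − (2.694578)/(-13.078586) = 3.203604
p(3.203604) = -0.778903
z4 = 3.203604 − (-0.778903)·(3.203604 − 2.997574) / (-0.778903 − (-5.363134)) = 3.203604 − (-0.160477)/(4.584231) = 3.238610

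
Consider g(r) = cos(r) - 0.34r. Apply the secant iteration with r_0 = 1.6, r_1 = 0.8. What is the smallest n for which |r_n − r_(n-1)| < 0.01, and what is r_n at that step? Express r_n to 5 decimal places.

g(1.6) = -0.5731995, g(0.8) = 0.4247067
r_2 = 0.8000000 − 0.4247067·(-0.8000000)/(0.9979062) = 1.1404783;  |Δ| = 0.3404783
g(1.1404783) = 0.0293973
r_3 = 1.1404783 − 0.0293973·(0.3404783)/(-0.3953094) = 1.1657980;  |Δ| = 0.0253198
g(1.1657980) = -0.0023541
r_4 = 1.1657980 − (-0.0023541)·(0.0253198)/(-0.0317514) = 1.1639208;  |Δ| = 0.0018773
|r_4 − r_3| = 0.0018773 < 0.01

n = 4, r_n = 1.16392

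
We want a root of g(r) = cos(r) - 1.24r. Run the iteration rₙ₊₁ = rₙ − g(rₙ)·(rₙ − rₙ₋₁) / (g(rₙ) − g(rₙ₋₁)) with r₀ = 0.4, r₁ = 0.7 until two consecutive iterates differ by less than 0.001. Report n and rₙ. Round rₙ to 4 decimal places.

g(0.4) = 0.425061, g(0.7) = -0.103158
r₂ = 0.700000 − (-0.103158)·(0.300000)/(-0.528219) = 0.641412;  |Δ| = 0.058588
g(0.641412) = 0.005901
r₃ = 0.641412 − 0.005901·(-0.058588)/(0.109059) = 0.644582;  |Δ| = 0.003170
g(0.644582) = 0.000069
r₄ = 0.644582 − 0.000069·(0.003170)/(-0.005832) = 0.644620;  |Δ| = 0.000038
|r₄ − r₃| = 0.000038 < 0.001

n = 4, rₙ = 0.6446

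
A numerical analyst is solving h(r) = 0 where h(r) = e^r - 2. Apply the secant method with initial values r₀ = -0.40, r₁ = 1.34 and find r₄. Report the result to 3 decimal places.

h(-0.40) = -1.32968, h(1.34) = 1.81904
r₂ = 1.34000 − 1.81904·(1.34000 − (-0.40000)) / (1.81904 − (-1.32968)) = 1.34000 − (3.16514)/(3.14872) = 0.33479
h(0.33479) = -0.60236
r₃ = 0.33479 − (-0.60236)·(0.33479 − 1.34000) / (-0.60236 − 1.81904) = 0.33479 − (0.60550)/(-2.42140) = 0.58485
h(0.58485) = -0.20528
r₄ = 0.58485 − (-0.20528)·(0.58485 − 0.33479) / (-0.20528 − (-0.60236)) = 0.58485 − (-0.05133)/(0.39707) = 0.71413

0.714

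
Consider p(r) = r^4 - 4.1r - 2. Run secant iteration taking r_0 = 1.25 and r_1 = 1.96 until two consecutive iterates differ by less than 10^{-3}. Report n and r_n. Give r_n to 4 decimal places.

p(1.25) = -4.683594, p(1.96) = 4.721891
r_2 = 1.960000 − 4.721891·(0.710000)/(9.405484) = 1.603555;  |Δ| = 0.356445
p(1.603555) = -1.962542
r_3 = 1.603555 − (-1.962542)·(-0.356445)/(-6.684432) = 1.708207;  |Δ| = 0.104652
p(1.708207) = -0.489101
r_4 = 1.708207 − (-0.489101)·(0.104652)/(1.473441) = 1.742945;  |Δ| = 0.034739
p(1.742945) = 0.082505
r_5 = 1.742945 − 0.082505·(0.034739)/(0.571606) = 1.737931;  |Δ| = 0.005014
p(1.737931) = -0.002676
r_6 = 1.737931 − (-0.002676)·(-0.005014)/(-0.085181) = 1.738089;  |Δ| = 0.000157
|r_6 − r_5| = 0.000157 < 10^{-3}

n = 6, r_n = 1.7381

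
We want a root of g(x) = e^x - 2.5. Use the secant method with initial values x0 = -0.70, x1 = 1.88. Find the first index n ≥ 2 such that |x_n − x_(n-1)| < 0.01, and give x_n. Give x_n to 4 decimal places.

n = 7, x_n = 0.9163

g(-0.70) = -2.003415, g(1.88) = 4.053505
x2 = 1.880000 − 4.053505·(2.580000)/(6.056920) = 0.153373;  |Δ| = 1.726627
g(0.153373) = -1.334241
x3 = 0.153373 − (-1.334241)·(-1.726627)/(-5.387745) = 0.580961;  |Δ| = 0.427588
g(0.580961) = -0.712245
x4 = 0.580961 − (-0.712245)·(0.427588)/(0.621996) = 1.070590;  |Δ| = 0.489629
g(1.070590) = 0.417100
x5 = 1.070590 − 0.417100·(0.489629)/(1.129345) = 0.889756;  |Δ| = 0.180834
g(0.889756) = -0.065465
x6 = 0.889756 − (-0.065465)·(-0.180834)/(-0.482565) = 0.914288;  |Δ| = 0.024532
g(0.914288) = -0.005002
x7 = 0.914288 − (-0.005002)·(0.024532)/(0.060463) = 0.916317;  |Δ| = 0.002030
|x7 − x6| = 0.002030 < 0.01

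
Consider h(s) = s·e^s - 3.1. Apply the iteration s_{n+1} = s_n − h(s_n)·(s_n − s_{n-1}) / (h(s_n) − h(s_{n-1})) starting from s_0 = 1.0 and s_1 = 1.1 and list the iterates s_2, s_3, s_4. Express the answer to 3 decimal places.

1.065, 1.067, 1.067

h(1.0) = -0.38172, h(1.1) = 0.20458
s_2 = 1.10000 − 0.20458·(1.10000 − 1.00000) / (0.20458 − (-0.38172)) = 1.10000 − (0.02046)/(0.58630) = 1.06511
h(1.06511) = -0.00997
s_3 = 1.06511 − (-0.00997)·(1.06511 − 1.10000) / (-0.00997 − 0.20458) = 1.06511 − (0.00035)/(-0.21455) = 1.06673
h(1.06673) = -0.00024
s_4 = 1.06673 − (-0.00024)·(1.06673 − 1.06511) / (-0.00024 − (-0.00997)) = 1.06673 − (0.00000)/(0.00973) = 1.06677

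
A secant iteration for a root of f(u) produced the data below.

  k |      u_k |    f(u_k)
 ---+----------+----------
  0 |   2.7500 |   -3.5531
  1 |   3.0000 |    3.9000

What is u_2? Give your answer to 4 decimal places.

2.8692

u_2 = 3.0000 − 3.9000·(3.0000 − 2.7500) / (3.9000 − (-3.5531))
   = 3.0000 − (0.975000)/(7.453100) = 2.869182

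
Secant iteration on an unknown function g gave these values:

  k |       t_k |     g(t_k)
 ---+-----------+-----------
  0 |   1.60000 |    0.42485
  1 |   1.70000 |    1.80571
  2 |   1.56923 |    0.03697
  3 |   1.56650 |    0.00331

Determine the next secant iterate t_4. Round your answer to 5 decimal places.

1.56623

t_4 = 1.56650 − 0.00331·(1.56650 − 1.56923) / (0.00331 − 0.03697)
   = 1.56650 − (-0.0000090)/(-0.0336600) = 1.5662315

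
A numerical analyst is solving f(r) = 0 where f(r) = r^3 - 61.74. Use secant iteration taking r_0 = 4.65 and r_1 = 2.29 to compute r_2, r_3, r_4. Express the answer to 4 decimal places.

f(4.65) = 38.804625, f(2.29) = -49.731011
r_2 = 2.290000 − (-49.731011)·(2.290000 − 4.650000) / (-49.731011 − 38.804625) = 2.290000 − (117.365186)/(-88.535636) = 3.615627
f(3.615627) = -14.473800
r_3 = 3.615627 − (-14.473800)·(3.615627 − 2.290000) / (-14.473800 − (-49.731011)) = 3.615627 − (-19.186853)/(35.257211) = 4.159823
f(4.159823) = 10.242112
r_4 = 4.159823 − 10.242112·(4.159823 − 3.615627) / (10.242112 − (-14.473800)) = 4.159823 − (5.573722)/(24.715912) = 3.934312

3.6156, 4.1598, 3.9343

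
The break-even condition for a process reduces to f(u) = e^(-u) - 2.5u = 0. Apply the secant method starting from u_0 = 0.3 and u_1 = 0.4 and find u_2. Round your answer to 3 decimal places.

f(0.3) = -0.00918, f(0.4) = -0.32968
u_2 = 0.40000 − (-0.32968)·(0.40000 − 0.30000) / (-0.32968 − (-0.00918)) = 0.40000 − (-0.03297)/(-0.32050) = 0.29714

0.297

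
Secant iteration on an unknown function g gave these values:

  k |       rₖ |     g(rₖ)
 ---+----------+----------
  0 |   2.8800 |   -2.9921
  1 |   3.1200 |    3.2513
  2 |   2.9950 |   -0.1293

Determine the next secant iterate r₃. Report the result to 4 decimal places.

r₃ = 2.9950 − (-0.1293)·(2.9950 − 3.1200) / (-0.1293 − 3.2513)
   = 2.9950 − (0.016162)/(-3.380600) = 2.999781

2.9998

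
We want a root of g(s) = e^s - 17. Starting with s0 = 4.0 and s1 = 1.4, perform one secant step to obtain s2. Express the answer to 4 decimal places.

2.0659

g(4.0) = 37.598150, g(1.4) = -12.944800
s2 = 1.400000 − (-12.944800)·(1.400000 − 4.000000) / (-12.944800 − 37.598150) = 1.400000 − (33.656480)/(-50.542950) = 2.065899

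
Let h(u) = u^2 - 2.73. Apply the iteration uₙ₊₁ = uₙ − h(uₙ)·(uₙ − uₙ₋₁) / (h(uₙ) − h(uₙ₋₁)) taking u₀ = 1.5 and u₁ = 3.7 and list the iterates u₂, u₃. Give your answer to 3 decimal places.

h(1.5) = -0.48000, h(3.7) = 10.96000
u₂ = 3.70000 − 10.96000·(3.70000 − 1.50000) / (10.96000 − (-0.48000)) = 3.70000 − (24.11200)/(11.44000) = 1.59231
h(1.59231) = -0.19456
u₃ = 1.59231 − (-0.19456)·(1.59231 − 3.70000) / (-0.19456 − 10.96000) = 1.59231 − (0.41006)/(-11.15456) = 1.62907

1.592, 1.629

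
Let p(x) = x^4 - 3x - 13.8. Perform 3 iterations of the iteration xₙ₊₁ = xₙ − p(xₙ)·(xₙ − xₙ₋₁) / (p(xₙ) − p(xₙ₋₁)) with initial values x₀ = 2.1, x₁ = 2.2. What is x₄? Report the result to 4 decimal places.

p(2.1) = -0.651900, p(2.2) = 3.025600
x₂ = 2.200000 − 3.025600·(2.200000 − 2.100000) / (3.025600 − (-0.651900)) = 2.200000 − (0.302560)/(3.677500) = 2.117727
p(2.117727) = -0.040050
x₃ = 2.117727 − (-0.040050)·(2.117727 − 2.200000) / (-0.040050 − 3.025600) = 2.117727 − (0.003295)/(-3.065650) = 2.118802
p(2.118802) = -0.002411
x₄ = 2.118802 − (-0.002411)·(2.118802 − 2.117727) / (-0.002411 − (-0.040050)) = 2.118802 − (-0.000003)/(0.037639) = 2.118870

2.1189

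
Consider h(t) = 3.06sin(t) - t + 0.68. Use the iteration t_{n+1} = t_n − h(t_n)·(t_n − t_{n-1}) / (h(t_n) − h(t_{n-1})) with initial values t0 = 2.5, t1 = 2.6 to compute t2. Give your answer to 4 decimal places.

2.5032

h(2.5) = 0.011325, h(2.6) = -0.342566
t2 = 2.600000 − (-0.342566)·(2.600000 − 2.500000) / (-0.342566 − 0.011325) = 2.600000 − (-0.034257)/(-0.353891) = 2.503200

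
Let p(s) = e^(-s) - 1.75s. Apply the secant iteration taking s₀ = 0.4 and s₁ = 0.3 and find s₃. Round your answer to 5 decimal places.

p(0.4) = -0.0296800, p(0.3) = 0.2158182
s₂ = 0.3000000 − 0.2158182·(0.3000000 − 0.4000000) / (0.2158182 − (-0.0296800)) = 0.3000000 − (-0.0215818)/(0.2454982) = 0.3879103
p(0.3879103) = -0.0003699
s₃ = 0.3879103 − (-0.0003699)·(0.3879103 − 0.3000000) / (-0.0003699 − 0.2158182) = 0.3879103 − (-0.0000325)/(-0.2161881) = 0.3877599

0.38776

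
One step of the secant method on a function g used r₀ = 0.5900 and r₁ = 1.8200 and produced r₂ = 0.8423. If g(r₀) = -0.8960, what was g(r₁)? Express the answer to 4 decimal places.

The secant line through (0.5900, -0.8960) and (1.8200, g(r₁)) crosses zero at r₂ = 0.8423.
So (0.5900, -0.8960), (1.8200, g(r₁)), (0.8423, 0) are collinear:
g(r₁) = -0.8960 · (1.8200 − 0.8423) / (0.5900 − 0.8423) = -0.8960 · (0.977700)/(-0.252300) = 3.472133

3.4721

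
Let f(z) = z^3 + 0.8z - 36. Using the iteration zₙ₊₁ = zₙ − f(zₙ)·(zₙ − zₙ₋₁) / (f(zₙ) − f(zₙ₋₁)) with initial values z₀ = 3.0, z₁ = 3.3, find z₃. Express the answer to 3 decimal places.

3.221

f(3.0) = -6.60000, f(3.3) = 2.57700
z₂ = 3.30000 − 2.57700·(3.30000 − 3.00000) / (2.57700 − (-6.60000)) = 3.30000 − (0.77310)/(9.17700) = 3.21576
f(3.21576) = -0.17296
z₃ = 3.21576 − (-0.17296)·(3.21576 − 3.30000) / (-0.17296 − 2.57700) = 3.21576 − (0.01457)/(-2.74996) = 3.22106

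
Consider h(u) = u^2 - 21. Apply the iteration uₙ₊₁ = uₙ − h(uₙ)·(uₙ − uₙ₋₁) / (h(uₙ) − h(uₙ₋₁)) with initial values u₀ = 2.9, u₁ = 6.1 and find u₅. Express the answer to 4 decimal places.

h(2.9) = -12.590000, h(6.1) = 16.210000
u₂ = 6.100000 − 16.210000·(6.100000 − 2.900000) / (16.210000 − (-12.590000)) = 6.100000 − (51.872000)/(28.800000) = 4.298889
h(4.298889) = -2.519554
u₃ = 4.298889 − (-2.519554)·(4.298889 − 6.100000) / (-2.519554 − 16.210000) = 4.298889 − (4.537997)/(-18.729554) = 4.541180
h(4.541180) = -0.377688
u₄ = 4.541180 − (-0.377688)·(4.541180 − 4.298889) / (-0.377688 − (-2.519554)) = 4.541180 − (-0.091510)/(2.141867) = 4.583904
h(4.583904) = 0.012177
u₅ = 4.583904 − 0.012177·(4.583904 − 4.541180) / (0.012177 − (-0.377688)) = 4.583904 − (0.000520)/(0.389865) = 4.582570

4.5826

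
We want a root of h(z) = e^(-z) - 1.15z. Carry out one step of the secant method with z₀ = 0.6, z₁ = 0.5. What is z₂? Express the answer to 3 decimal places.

h(0.6) = -0.14119, h(0.5) = 0.03153
z₂ = 0.50000 − 0.03153·(0.50000 − 0.60000) / (0.03153 − (-0.14119)) = 0.50000 − (-0.00315)/(0.17272) = 0.51826

0.518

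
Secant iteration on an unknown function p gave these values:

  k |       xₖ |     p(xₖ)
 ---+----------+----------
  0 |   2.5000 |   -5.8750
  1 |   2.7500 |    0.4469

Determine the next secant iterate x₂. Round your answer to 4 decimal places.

2.7323

x₂ = 2.7500 − 0.4469·(2.7500 − 2.5000) / (0.4469 − (-5.8750))
   = 2.7500 − (0.111725)/(6.321900) = 2.732327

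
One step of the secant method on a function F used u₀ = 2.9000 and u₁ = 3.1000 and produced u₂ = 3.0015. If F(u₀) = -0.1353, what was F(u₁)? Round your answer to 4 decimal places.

0.1313

The secant line through (2.9000, -0.1353) and (3.1000, F(u₁)) crosses zero at u₂ = 3.0015.
So (2.9000, -0.1353), (3.1000, F(u₁)), (3.0015, 0) are collinear:
F(u₁) = -0.1353 · (3.1000 − 3.0015) / (2.9000 − 3.0015) = -0.1353 · (0.098500)/(-0.101500) = 0.131301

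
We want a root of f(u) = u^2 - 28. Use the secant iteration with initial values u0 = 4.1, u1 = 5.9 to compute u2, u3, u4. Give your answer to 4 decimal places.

5.2190, 5.2875, 5.2915

f(4.1) = -11.190000, f(5.9) = 6.810000
u2 = 5.900000 − 6.810000·(5.900000 − 4.100000) / (6.810000 − (-11.190000)) = 5.900000 − (12.258000)/(18.000000) = 5.219000
f(5.219000) = -0.762039
u3 = 5.219000 − (-0.762039)·(5.219000 − 5.900000) / (-0.762039 − 6.810000) = 5.219000 − (0.518949)/(-7.572039) = 5.287535
f(5.287535) = -0.041975
u4 = 5.287535 − (-0.041975)·(5.287535 − 5.219000) / (-0.041975 − (-0.762039)) = 5.287535 − (-0.002877)/(0.720064) = 5.291530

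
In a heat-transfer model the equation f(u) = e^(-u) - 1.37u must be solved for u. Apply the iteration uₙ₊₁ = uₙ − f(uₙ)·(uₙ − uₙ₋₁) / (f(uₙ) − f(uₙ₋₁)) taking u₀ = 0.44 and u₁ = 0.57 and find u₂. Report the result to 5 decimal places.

f(0.44) = 0.0412364, f(0.57) = -0.2153746
u₂ = 0.5700000 − (-0.2153746)·(0.5700000 − 0.4400000) / (-0.2153746 − 0.0412364) = 0.5700000 − (-0.0279987)/(-0.2566110) = 0.4608905

0.46089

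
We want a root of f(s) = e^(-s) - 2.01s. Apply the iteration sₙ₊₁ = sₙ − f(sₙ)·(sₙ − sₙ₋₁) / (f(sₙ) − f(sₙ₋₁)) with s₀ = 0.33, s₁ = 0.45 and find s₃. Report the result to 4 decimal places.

0.3504

f(0.33) = 0.055624, f(0.45) = -0.266872
s₂ = 0.450000 − (-0.266872)·(0.450000 − 0.330000) / (-0.266872 − 0.055624) = 0.450000 − (-0.032025)/(-0.322496) = 0.350697
f(0.350697) = -0.000705
s₃ = 0.350697 − (-0.000705)·(0.350697 − 0.450000) / (-0.000705 − (-0.266872)) = 0.350697 − (0.000070)/(0.266167) = 0.350434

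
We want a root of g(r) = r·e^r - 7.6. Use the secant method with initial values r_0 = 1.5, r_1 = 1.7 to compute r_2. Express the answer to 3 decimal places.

1.568

g(1.5) = -0.87747, g(1.7) = 1.70571
r_2 = 1.70000 − 1.70571·(1.70000 − 1.50000) / (1.70571 − (-0.87747)) = 1.70000 − (0.34114)/(2.58318) = 1.56794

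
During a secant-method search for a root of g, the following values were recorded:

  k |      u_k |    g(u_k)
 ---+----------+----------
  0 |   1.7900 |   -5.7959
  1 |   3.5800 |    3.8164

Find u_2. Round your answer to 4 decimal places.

2.8693

u_2 = 3.5800 − 3.8164·(3.5800 − 1.7900) / (3.8164 − (-5.7959))
   = 3.5800 − (6.831356)/(9.612300) = 2.869311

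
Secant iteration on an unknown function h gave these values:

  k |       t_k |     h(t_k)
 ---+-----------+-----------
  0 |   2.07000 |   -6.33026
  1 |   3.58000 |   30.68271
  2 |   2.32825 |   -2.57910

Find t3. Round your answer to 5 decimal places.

2.42531

t3 = 2.32825 − (-2.57910)·(2.32825 − 3.58000) / (-2.57910 − 30.68271)
   = 2.32825 − (3.2283884)/(-33.2618100) = 2.4253099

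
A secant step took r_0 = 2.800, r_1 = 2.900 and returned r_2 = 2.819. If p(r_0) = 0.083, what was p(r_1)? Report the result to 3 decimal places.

The secant line through (2.800, 0.083) and (2.900, p(r_1)) crosses zero at r_2 = 2.819.
So (2.800, 0.083), (2.900, p(r_1)), (2.819, 0) are collinear:
p(r_1) = 0.083 · (2.900 − 2.819) / (2.800 − 2.819) = 0.083 · (0.08100)/(-0.01900) = -0.35384

-0.354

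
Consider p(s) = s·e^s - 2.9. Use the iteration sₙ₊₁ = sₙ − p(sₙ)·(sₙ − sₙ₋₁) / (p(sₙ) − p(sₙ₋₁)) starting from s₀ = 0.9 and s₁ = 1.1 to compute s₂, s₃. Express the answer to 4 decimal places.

1.0258, 1.0323

p(0.9) = -0.686357, p(1.1) = 0.404583
s₂ = 1.100000 − 0.404583·(1.100000 − 0.900000) / (0.404583 − (-0.686357)) = 1.100000 − (0.080917)/(1.090940) = 1.025829
p(1.025829) = -0.038548
s₃ = 1.025829 − (-0.038548)·(1.025829 − 1.100000) / (-0.038548 − 0.404583) = 1.025829 − (0.002859)/(-0.443130) = 1.032281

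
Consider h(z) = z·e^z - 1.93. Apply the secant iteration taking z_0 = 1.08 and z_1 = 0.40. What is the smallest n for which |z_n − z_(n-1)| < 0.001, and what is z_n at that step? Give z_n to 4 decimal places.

h(1.08) = 1.250254, h(0.40) = -1.333270
z_2 = 0.400000 − (-1.333270)·(-0.680000)/(-2.583524) = 0.750925;  |Δ| = 0.350925
h(0.750925) = -0.338820
z_3 = 0.750925 − (-0.338820)·(0.350925)/(0.994450) = 0.870489;  |Δ| = 0.119564
h(0.870489) = 0.148797
z_4 = 0.870489 − 0.148797·(0.119564)/(0.487617) = 0.834004;  |Δ| = 0.036485
h(0.834004) = -0.009689
z_5 = 0.834004 − (-0.009689)·(-0.036485)/(-0.158486) = 0.836235;  |Δ| = 0.002231
h(0.836235) = -0.000254
z_6 = 0.836235 − (-0.000254)·(0.002231)/(0.009435) = 0.836295;  |Δ| = 0.000060
|z_6 − z_5| = 0.000060 < 0.001

n = 6, z_n = 0.8363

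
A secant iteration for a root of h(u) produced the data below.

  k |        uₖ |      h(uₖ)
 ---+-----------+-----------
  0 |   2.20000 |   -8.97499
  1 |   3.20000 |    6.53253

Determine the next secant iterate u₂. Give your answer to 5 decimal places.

2.77875

u₂ = 3.20000 − 6.53253·(3.20000 − 2.20000) / (6.53253 − (-8.97499))
   = 3.20000 − (6.5325300)/(15.5075200) = 2.7787508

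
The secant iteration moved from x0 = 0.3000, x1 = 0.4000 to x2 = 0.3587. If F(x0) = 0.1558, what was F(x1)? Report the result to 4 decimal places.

-0.1096

The secant line through (0.3000, 0.1558) and (0.4000, F(x1)) crosses zero at x2 = 0.3587.
So (0.3000, 0.1558), (0.4000, F(x1)), (0.3587, 0) are collinear:
F(x1) = 0.1558 · (0.4000 − 0.3587) / (0.3000 − 0.3587) = 0.1558 · (0.041300)/(-0.058700) = -0.109617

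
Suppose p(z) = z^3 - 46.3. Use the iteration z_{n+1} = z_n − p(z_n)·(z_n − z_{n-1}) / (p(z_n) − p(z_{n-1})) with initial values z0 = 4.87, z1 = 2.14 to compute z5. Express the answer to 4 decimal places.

p(4.87) = 69.201303, p(2.14) = -36.499656
z2 = 2.140000 − (-36.499656)·(2.140000 − 4.870000) / (-36.499656 − 69.201303) = 2.140000 − (99.644061)/(-105.700959) = 3.082698
p(3.082698) = -17.005044
z3 = 3.082698 − (-17.005044)·(3.082698 − 2.140000) / (-17.005044 − (-36.499656)) = 3.082698 − (-16.030617)/(19.494612) = 3.905008
p(3.905008) = 13.247805
z4 = 3.905008 − 13.247805·(3.905008 − 3.082698) / (13.247805 − (-17.005044)) = 3.905008 − (10.893804)/(30.252849) = 3.544916
p(3.544916) = -1.753060
z5 = 3.544916 − (-1.753060)·(3.544916 − 3.905008) / (-1.753060 − 13.247805) = 3.544916 − (0.631263)/(-15.000865) = 3.586998

3.5870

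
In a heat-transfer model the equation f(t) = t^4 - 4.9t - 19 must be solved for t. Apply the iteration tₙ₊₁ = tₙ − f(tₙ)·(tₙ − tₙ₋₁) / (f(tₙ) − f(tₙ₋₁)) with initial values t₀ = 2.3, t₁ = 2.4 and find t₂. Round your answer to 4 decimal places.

f(2.3) = -2.285900, f(2.4) = 2.417600
t₂ = 2.400000 − 2.417600·(2.400000 − 2.300000) / (2.417600 − (-2.285900)) = 2.400000 − (0.241760)/(4.703500) = 2.348600

2.3486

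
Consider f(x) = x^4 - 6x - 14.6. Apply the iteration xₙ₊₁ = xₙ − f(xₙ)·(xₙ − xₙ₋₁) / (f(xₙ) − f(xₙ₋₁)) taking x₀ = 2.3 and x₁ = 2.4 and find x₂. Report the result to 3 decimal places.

f(2.3) = -0.41590, f(2.4) = 4.17760
x₂ = 2.40000 − 4.17760·(2.40000 − 2.30000) / (4.17760 − (-0.41590)) = 2.40000 − (0.41776)/(4.59350) = 2.30905

2.309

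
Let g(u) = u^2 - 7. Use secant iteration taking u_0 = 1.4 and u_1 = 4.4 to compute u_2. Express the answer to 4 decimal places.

2.2690

g(1.4) = -5.040000, g(4.4) = 12.360000
u_2 = 4.400000 − 12.360000·(4.400000 − 1.400000) / (12.360000 − (-5.040000)) = 4.400000 − (37.080000)/(17.400000) = 2.268966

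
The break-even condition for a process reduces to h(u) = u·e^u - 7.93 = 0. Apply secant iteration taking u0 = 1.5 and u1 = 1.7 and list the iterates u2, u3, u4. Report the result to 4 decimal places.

h(1.5) = -1.207466, h(1.7) = 1.375711
u2 = 1.700000 − 1.375711·(1.700000 − 1.500000) / (1.375711 − (-1.207466)) = 1.700000 − (0.275142)/(2.583177) = 1.593487
h(1.593487) = -0.088646
u3 = 1.593487 − (-0.088646)·(1.593487 − 1.700000) / (-0.088646 − 1.375711) = 1.593487 − (0.009442)/(-1.464356) = 1.599935
h(1.599935) = -0.005988
u4 = 1.599935 − (-0.005988)·(1.599935 − 1.593487) / (-0.005988 − (-0.088646)) = 1.599935 − (-0.000039)/(0.082657) = 1.600402

1.5935, 1.5999, 1.6004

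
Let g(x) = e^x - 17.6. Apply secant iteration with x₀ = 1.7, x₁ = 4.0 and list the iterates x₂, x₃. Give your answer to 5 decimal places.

g(1.7) = -12.1260526, g(4.0) = 36.9981500
x₂ = 4.0000000 − 36.9981500·(4.0000000 − 1.7000000) / (36.9981500 − (-12.1260526)) = 4.0000000 − (85.0957451)/(49.1242026) = 2.2677430
g(2.2677430) = -7.9424212
x₃ = 2.2677430 − (-7.9424212)·(2.2677430 − 4.0000000) / (-7.9424212 − 36.9981500) = 2.2677430 − (13.7583149)/(-44.9405712) = 2.5738876

2.26774, 2.57389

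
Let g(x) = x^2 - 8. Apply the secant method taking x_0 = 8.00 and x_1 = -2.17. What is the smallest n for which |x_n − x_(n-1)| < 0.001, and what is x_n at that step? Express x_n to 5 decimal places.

g(8.00) = 56.0000000, g(-2.17) = -3.2911000
x_2 = -2.1700000 − (-3.2911000)·(-10.1700000)/(-59.2911000) = -1.6054889;  |Δ| = 0.5645111
g(-1.6054889) = -5.4224056
x_3 = -1.6054889 − (-5.4224056)·(0.5645111)/(-2.1313056) = -3.0417017;  |Δ| = 1.4362128
g(-3.0417017) = 1.2519492
x_4 = -3.0417017 − 1.2519492·(-1.4362128)/(6.6743547) = -2.7723025;  |Δ| = 0.2693991
g(-2.7723025) = -0.3143386
x_5 = -2.7723025 − (-0.3143386)·(0.2693991)/(-1.5662878) = -2.8263683;  |Δ| = 0.0540658
g(-2.8263683) = -0.0116422
x_6 = -2.8263683 − (-0.0116422)·(-0.0540658)/(0.3026964) = -2.8284478;  |Δ| = 0.0020795
g(-2.8284478) = 0.0001168
x_7 = -2.8284478 − 0.0001168·(-0.0020795)/(0.0117589) = -2.8284271;  |Δ| = 0.0000206
|x_7 − x_6| = 0.0000206 < 0.001

n = 7, x_n = -2.82843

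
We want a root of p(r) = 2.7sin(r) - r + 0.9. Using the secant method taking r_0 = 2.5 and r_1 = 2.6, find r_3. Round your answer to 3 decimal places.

2.505

p(2.5) = 0.01587, p(2.6) = -0.30815
r_2 = 2.60000 − (-0.30815)·(2.60000 − 2.50000) / (-0.30815 − 0.01587) = 2.60000 − (-0.03081)/(-0.32402) = 2.50490
p(2.50490) = 0.00036
r_3 = 2.50490 − 0.00036·(2.50490 − 2.60000) / (0.00036 − (-0.30815)) = 2.50490 − (-0.00003)/(0.30850) = 2.50501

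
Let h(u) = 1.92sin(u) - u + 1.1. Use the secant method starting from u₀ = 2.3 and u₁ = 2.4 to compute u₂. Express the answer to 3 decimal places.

h(2.3) = 0.23175, h(2.4) = -0.00311
u₂ = 2.40000 − (-0.00311)·(2.40000 − 2.30000) / (-0.00311 − 0.23175) = 2.40000 − (-0.00031)/(-0.23486) = 2.39868

2.399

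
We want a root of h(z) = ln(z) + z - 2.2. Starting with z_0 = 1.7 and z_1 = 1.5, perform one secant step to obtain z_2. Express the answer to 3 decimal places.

1.681

h(1.7) = 0.03063, h(1.5) = -0.29453
z_2 = 1.50000 − (-0.29453)·(1.50000 − 1.70000) / (-0.29453 − 0.03063) = 1.50000 − (0.05891)/(-0.32516) = 1.68116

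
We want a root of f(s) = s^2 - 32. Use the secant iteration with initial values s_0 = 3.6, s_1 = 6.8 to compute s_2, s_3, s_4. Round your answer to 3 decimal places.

5.431, 5.636, 5.657

f(3.6) = -19.04000, f(6.8) = 14.24000
s_2 = 6.80000 − 14.24000·(6.80000 − 3.60000) / (14.24000 − (-19.04000)) = 6.80000 − (45.56800)/(33.28000) = 5.43077
f(5.43077) = -2.50675
s_3 = 5.43077 − (-2.50675)·(5.43077 − 6.80000) / (-2.50675 − 14.24000) = 5.43077 − (3.43231)/(-16.74675) = 5.63572
f(5.63572) = -0.23862
s_4 = 5.63572 − (-0.23862)·(5.63572 − 5.43077) / (-0.23862 − (-2.50675)) = 5.63572 − (-0.04891)/(2.26812) = 5.65729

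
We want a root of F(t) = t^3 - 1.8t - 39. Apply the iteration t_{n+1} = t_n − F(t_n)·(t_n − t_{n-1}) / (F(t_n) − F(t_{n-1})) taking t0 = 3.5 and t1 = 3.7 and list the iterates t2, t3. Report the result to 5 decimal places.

3.56538, 3.56789

F(3.5) = -2.4250000, F(3.7) = 4.9930000
t2 = 3.7000000 − 4.9930000·(3.7000000 − 3.5000000) / (4.9930000 − (-2.4250000)) = 3.7000000 − (0.9986000)/(7.4180000) = 3.5653815
F(3.5653815) = -0.0947521
t3 = 3.5653815 − (-0.0947521)·(3.5653815 − 3.7000000) / (-0.0947521 − 4.9930000) = 3.5653815 − (0.0127554)/(-5.0877521) = 3.5678886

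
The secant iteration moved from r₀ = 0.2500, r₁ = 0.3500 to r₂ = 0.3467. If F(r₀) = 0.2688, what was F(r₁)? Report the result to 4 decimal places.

-0.0092

The secant line through (0.2500, 0.2688) and (0.3500, F(r₁)) crosses zero at r₂ = 0.3467.
So (0.2500, 0.2688), (0.3500, F(r₁)), (0.3467, 0) are collinear:
F(r₁) = 0.2688 · (0.3500 − 0.3467) / (0.2500 − 0.3467) = 0.2688 · (0.003300)/(-0.096700) = -0.009173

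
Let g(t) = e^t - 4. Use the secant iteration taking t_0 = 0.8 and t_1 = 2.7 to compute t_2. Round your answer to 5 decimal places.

1.06643

g(0.8) = -1.7744591, g(2.7) = 10.8797317
t_2 = 2.7000000 − 10.8797317·(2.7000000 − 0.8000000) / (10.8797317 − (-1.7744591)) = 2.7000000 − (20.6714903)/(12.6541908) = 1.0664313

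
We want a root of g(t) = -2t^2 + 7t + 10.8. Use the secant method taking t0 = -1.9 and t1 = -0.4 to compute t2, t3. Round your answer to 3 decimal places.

-1.062, -1.174

g(-1.9) = -9.72000, g(-0.4) = 7.68000
t2 = -0.40000 − 7.68000·(-0.40000 − (-1.90000)) / (7.68000 − (-9.72000)) = -0.40000 − (11.52000)/(17.40000) = -1.06207
g(-1.06207) = 1.10954
t3 = -1.06207 − 1.10954·(-1.06207 − (-0.40000)) / (1.10954 − 7.68000) = -1.06207 − (-0.73459)/(-6.57046) = -1.17387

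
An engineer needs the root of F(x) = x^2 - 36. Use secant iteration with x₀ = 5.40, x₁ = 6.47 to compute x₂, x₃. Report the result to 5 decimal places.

5.97624, 5.99910

F(5.40) = -6.8400000, F(6.47) = 5.8609000
x₂ = 6.4700000 − 5.8609000·(6.4700000 − 5.4000000) / (5.8609000 − (-6.8400000)) = 6.4700000 − (6.2711630)/(12.7009000) = 5.9762426
F(5.9762426) = -0.2845240
x₃ = 5.9762426 − (-0.2845240)·(5.9762426 − 6.4700000) / (-0.2845240 − 5.8609000) = 5.9762426 − (0.1404858)/(-6.1454240) = 5.9991029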